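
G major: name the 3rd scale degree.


Major scale pattern: W-W-H-W-W-W-H (2-2-1-2-2-2-1 semitones)
Starting from G:
  G + 2 semitones → A
  A + 2 semitones → B
  B + 1 semitone → C
  C + 2 semitones → D
  D + 2 semitones → E
  E + 2 semitones → F#
  F# + 1 semitone → G
Scale: G A B C D E F#
Degree 3 = B


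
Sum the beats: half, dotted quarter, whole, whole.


Let's work it out.
Beat values:
  half = 2 beats
  dotted quarter = 1.5 beats
  whole = 4 beats
  whole = 4 beats
Sum = 2 + 1.5 + 4 + 4
= 11.5 beats


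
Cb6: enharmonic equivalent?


Enharmonic notes sound the same pitch but are spelled with different letter names
Cb and B name the same pitch class
Octave numbers change at C, so Cb6 = B5
= B5


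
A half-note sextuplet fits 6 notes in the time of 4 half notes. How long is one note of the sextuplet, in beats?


Working:
Sextuplet: 6 notes occupy the space of 4 half notes
Space = 4 × 2 = 8 beats
Each sextuplet note = 8 / 6 = 4/3 beats
= 4/3 beats


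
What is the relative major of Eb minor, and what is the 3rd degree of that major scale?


The relative major shares the key signature and is a minor 3rd above the minor tonic
A minor 3rd above Eb is Gb
→ relative major of Eb minor is Gb major
Gb major scale: Gb Ab Bb Cb Db Eb F
= Gb major; 3rd degree = Bb


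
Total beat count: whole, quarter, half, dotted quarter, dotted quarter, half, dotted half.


Beat values:
  whole = 4 beats
  quarter = 1 beat
  half = 2 beats
  dotted quarter = 1.5 beats
  dotted quarter = 1.5 beats
  half = 2 beats
  dotted half = 3 beats
Sum = 4 + 1 + 2 + 1.5 + 1.5 + 2 + 3
= 15 beats


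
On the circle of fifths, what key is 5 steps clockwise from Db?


Reasoning:
Each clockwise step on the circle of fifths moves up a perfect 5th
From Db: Db → Ab → Eb → Bb → F → C
= C


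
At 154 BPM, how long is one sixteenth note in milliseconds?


Working:
One quarter-note beat = 60000 / BPM = 60000 / 154 ms
Sixteenth note = 1/4 × quarter note
Duration = 1/4 × 60000 / 154 = 15000 / 154
= 97.4 ms


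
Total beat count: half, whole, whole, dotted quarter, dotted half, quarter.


Reasoning:
Beat values:
  half = 2 beats
  whole = 4 beats
  whole = 4 beats
  dotted quarter = 1.5 beats
  dotted half = 3 beats
  quarter = 1 beat
Sum = 2 + 4 + 4 + 1.5 + 3 + 1
= 15.5 beats


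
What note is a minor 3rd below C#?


Working:
A 3rd spans 3 letter names, so from C we land on A
A minor 3rd = 3 semitones below C#
Spell A at that pitch: A#
= A#


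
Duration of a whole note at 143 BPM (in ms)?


Reasoning:
One quarter-note beat = 60000 / BPM = 60000 / 143 ms
Whole note = 4 × quarter note
Duration = 4 × 60000 / 143 = 240000 / 143
= 1678.3 ms


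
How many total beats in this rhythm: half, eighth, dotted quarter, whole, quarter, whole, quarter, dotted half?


Step by step:
Beat values:
  half = 2 beats
  eighth = 0.5 beats
  dotted quarter = 1.5 beats
  whole = 4 beats
  quarter = 1 beat
  whole = 4 beats
  quarter = 1 beat
  dotted half = 3 beats
Sum = 2 + 0.5 + 1.5 + 4 + 1 + 4 + 1 + 3
= 17 beats


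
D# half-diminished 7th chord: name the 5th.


Step by step:
Half-diminished 7th chord = root + minor 3rd + diminished 5th + minor 7th
Seventh chords stack in thirds, so the letter names are D-F-A-C
Root: D#
Minor 3rd above D#: F#
Diminished 5th above D#: A
Minor 7th above D#: C#
The 5th = A


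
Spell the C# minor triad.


Reasoning:
Minor triad = root + minor 3rd (3 semitones) + perfect 5th (7 semitones)
A triad on C# stacks thirds, so the chord tones use letter names C-E-G
Root: C#
Minor 3rd above C#: E
Perfect 5th above C#: G#
Chord = C# E G#


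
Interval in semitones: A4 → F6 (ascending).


Working:
Absolute semitone position = octave×12 + chromatic position
A4: 4×12 + 9 = 57
F6: 6×12 + 5 = 77
Difference = 77 - 57 = 20
= 20 semitones


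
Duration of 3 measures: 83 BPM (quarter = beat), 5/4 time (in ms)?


Step by step:
Quarter-note beat duration = 60000 / 83 ms
Beats per measure (5/4) = 5
One measure = 5 × 60000 / 83 = 300000 / 83 ms
3 measures = 3 × 300000 / 83 = 900000 / 83
= 10843.4 ms


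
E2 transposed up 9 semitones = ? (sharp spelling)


Solution.
E2: chromatic position 4 in octave 2 → absolute = 2×12 + 4 = 28
Transpose up 9: 28 + 9 = 37
37 = 3×12 + 1 → C# in octave 3
Result = C#3


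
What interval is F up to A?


Solution.
Letter names: F → A spans 3 letter names → a 3rd
Semitones: F → A = 4 half-steps
A 3rd of 4 semitones is a major 3rd
= major 3rd


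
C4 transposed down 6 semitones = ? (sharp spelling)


Let's work it out.
C4: chromatic position 0 in octave 4 → absolute = 4×12 + 0 = 48
Transpose down 6: 48 - 6 = 42
42 = 3×12 + 6 → F# in octave 3
Result = F#3


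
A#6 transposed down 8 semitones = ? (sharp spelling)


A#6: chromatic position 10 in octave 6 → absolute = 6×12 + 10 = 82
Transpose down 8: 82 - 8 = 74
74 = 6×12 + 2 → D in octave 6
Result = D6


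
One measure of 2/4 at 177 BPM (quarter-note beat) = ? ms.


Solution.
Quarter-note beat duration = 60000 / 177 ms
Beats per measure (2/4) = 2
One measure = 2 × 60000 / 177 = 120000 / 177 ms
= 678.0 ms


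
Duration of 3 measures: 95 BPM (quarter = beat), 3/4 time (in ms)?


Reasoning:
Quarter-note beat duration = 60000 / 95 ms
Beats per measure (3/4) = 3
One measure = 3 × 60000 / 95 = 180000 / 95 ms
3 measures = 3 × 180000 / 95 = 540000 / 95
= 5684.2 ms


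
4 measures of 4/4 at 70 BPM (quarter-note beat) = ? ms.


Let's work it out.
Quarter-note beat duration = 60000 / 70 ms
Beats per measure (4/4) = 4
One measure = 4 × 60000 / 70 = 240000 / 70 ms
4 measures = 4 × 240000 / 70 = 960000 / 70
= 13714.3 ms


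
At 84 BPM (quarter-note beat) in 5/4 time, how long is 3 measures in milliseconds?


Reasoning:
Quarter-note beat duration = 60000 / 84 ms
Beats per measure (5/4) = 5
One measure = 5 × 60000 / 84 = 300000 / 84 ms
3 measures = 3 × 300000 / 84 = 900000 / 84
= 10714.3 ms


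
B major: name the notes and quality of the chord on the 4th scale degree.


B major scale: B C# D# E F# G# A#
Diatonic triad on degree 4 stacks scale notes 4, 6, 1: E G# B
E→G# = 4 semitones; E→B = 7 semitones → major triad
= E G# B (major)


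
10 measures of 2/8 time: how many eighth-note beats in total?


Let's work it out.
Time signature 2/8: the bottom number 8 means the eighth note gets one count
The top number 2 means 2 eighth-note beats per measure
Total = 2 × 10 measures
= 20 eighth-note beats


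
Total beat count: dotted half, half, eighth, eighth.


Beat values:
  dotted half = 3 beats
  half = 2 beats
  eighth = 0.5 beats
  eighth = 0.5 beats
Sum = 3 + 2 + 0.5 + 0.5
= 6 beats


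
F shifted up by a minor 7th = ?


Step by step:
minor 7th: 7 letter names, 10 semitones
Letter: F + 6 → E
Pitch: F + 10 semitones, spelled as an E → Eb
= Eb


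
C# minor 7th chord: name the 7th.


Working:
Minor 7th chord = root + minor 3rd + perfect 5th + minor 7th
Seventh chords stack in thirds, so the letter names are C-E-G-B
Root: C#
Minor 3rd above C#: E
Perfect 5th above C#: G#
Minor 7th above C#: B
The 7th = B


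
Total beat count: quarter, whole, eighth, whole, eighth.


Solution.
Beat values:
  quarter = 1 beat
  whole = 4 beats
  eighth = 0.5 beats
  whole = 4 beats
  eighth = 0.5 beats
Sum = 1 + 4 + 0.5 + 4 + 0.5
= 10 beats


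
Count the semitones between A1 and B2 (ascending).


Absolute semitone position = octave×12 + chromatic position
A1: 1×12 + 9 = 21
B2: 2×12 + 11 = 35
Difference = 35 - 21 = 14
= 14 semitones


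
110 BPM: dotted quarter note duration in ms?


Working:
One quarter-note beat = 60000 / BPM = 60000 / 110 ms
Dotted quarter note = 3/2 × quarter note
Duration = 3/2 × 60000 / 110 = 90000 / 110
= 818.2 ms


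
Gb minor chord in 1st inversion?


Solution.
Root position: Gb Bbb Db
1st inversion: move root up an octave
Bass note: Bbb
Notes (bottom to top) = Bbb Db Gb


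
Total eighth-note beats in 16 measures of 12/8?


Solution.
Time signature 12/8: the bottom number 8 means the eighth note gets one count
The top number 12 means 12 eighth-note beats per measure
Total = 12 × 16 measures
= 192 eighth-note beats


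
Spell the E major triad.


Reasoning:
Major triad = root + major 3rd (4 semitones) + perfect 5th (7 semitones)
A triad on E stacks thirds, so the chord tones use letter names E-G-B
Root: E
Major 3rd above E: G#
Perfect 5th above E: B
Chord = E G# B


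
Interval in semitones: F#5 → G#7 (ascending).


Solution.
Absolute semitone position = octave×12 + chromatic position
F#5: 5×12 + 6 = 66
G#7: 7×12 + 8 = 92
Difference = 92 - 66 = 26
= 26 semitones


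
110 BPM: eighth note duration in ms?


One quarter-note beat = 60000 / BPM = 60000 / 110 ms
Eighth note = 1/2 × quarter note
Duration = 1/2 × 60000 / 110 = 30000 / 110
= 272.7 ms


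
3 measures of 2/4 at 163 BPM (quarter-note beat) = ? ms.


Quarter-note beat duration = 60000 / 163 ms
Beats per measure (2/4) = 2
One measure = 2 × 60000 / 163 = 120000 / 163 ms
3 measures = 3 × 120000 / 163 = 360000 / 163
= 2208.6 ms


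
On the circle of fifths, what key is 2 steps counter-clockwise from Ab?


Solution.
Each counter-clockwise step moves down a perfect 5th (= up a perfect 4th)
From Ab: Ab → Db → F#/Gb
= F#/Gb


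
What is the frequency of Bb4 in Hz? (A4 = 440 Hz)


Reasoning:
f = 440 × 2^(n/12) where n = semitones from A4
Bb4: 1 semitones from A4
f = 440 × 2^(1/12)
f = 466.16 Hz


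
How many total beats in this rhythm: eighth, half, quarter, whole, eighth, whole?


Beat values:
  eighth = 0.5 beats
  half = 2 beats
  quarter = 1 beat
  whole = 4 beats
  eighth = 0.5 beats
  whole = 4 beats
Sum = 0.5 + 2 + 1 + 4 + 0.5 + 4
= 12 beats


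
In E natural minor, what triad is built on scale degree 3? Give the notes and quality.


E natural minor scale: E F# G A B C D
Diatonic triad on degree 3 stacks scale notes 3, 5, 7: G B D
G→B = 4 semitones; G→D = 7 semitones → major triad
= G B D (major)


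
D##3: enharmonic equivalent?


Solution.
Enharmonic notes sound the same pitch but are spelled with different letter names
D## and E name the same pitch class
= E3


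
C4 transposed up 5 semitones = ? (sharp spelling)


Step by step:
C4: chromatic position 0 in octave 4 → absolute = 4×12 + 0 = 48
Transpose up 5: 48 + 5 = 53
53 = 4×12 + 5 → F in octave 4
Result = F4


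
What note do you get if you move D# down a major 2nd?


Step by step:
major 2nd: 2 letter names, 2 semitones
Letter: D - 1 → C
Pitch: D# - 2 semitones, spelled as a C → C#
= C#


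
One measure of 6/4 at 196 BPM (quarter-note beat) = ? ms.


Quarter-note beat duration = 60000 / 196 ms
Beats per measure (6/4) = 6
One measure = 6 × 60000 / 196 = 360000 / 196 ms
= 1836.7 ms


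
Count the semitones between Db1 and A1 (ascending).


Step by step:
Absolute semitone position = octave×12 + chromatic position
Db1: 1×12 + 1 = 13
A1: 1×12 + 9 = 21
Difference = 21 - 13 = 8
= 8 semitones


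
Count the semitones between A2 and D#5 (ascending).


Absolute semitone position = octave×12 + chromatic position
A2: 2×12 + 9 = 33
D#5: 5×12 + 3 = 63
Difference = 63 - 33 = 30
= 30 semitones


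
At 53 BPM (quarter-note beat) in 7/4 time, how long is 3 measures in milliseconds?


Quarter-note beat duration = 60000 / 53 ms
Beats per measure (7/4) = 7
One measure = 7 × 60000 / 53 = 420000 / 53 ms
3 measures = 3 × 420000 / 53 = 1260000 / 53
= 23773.6 ms


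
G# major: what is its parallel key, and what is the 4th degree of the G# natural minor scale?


Parallel keys share the same tonic but differ in mode
G# major → parallel is G# minor
G# natural minor scale: G# A# B C# D# E F#
= G# minor; 4th degree = C#


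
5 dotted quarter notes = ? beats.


Step by step:
Base quarter note = 1 beat
Dot 1 adds half the previous value: +1/2
One dotted quarter = 1 + 1/2 = 3/2
5 of them = 5 × 3/2 = 15/2
= 15/2 beats


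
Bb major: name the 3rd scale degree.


Solution.
Major scale pattern: W-W-H-W-W-W-H (2-2-1-2-2-2-1 semitones)
Starting from Bb:
  Bb + 2 semitones → C
  C + 2 semitones → D
  D + 1 semitone → Eb
  Eb + 2 semitones → F
  F + 2 semitones → G
  G + 2 semitones → A
  A + 1 semitone → Bb
Scale: Bb C D Eb F G A
Degree 3 = D


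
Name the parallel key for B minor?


Working:
Parallel keys share the same tonic but differ in mode
B minor → parallel is B major
= B major


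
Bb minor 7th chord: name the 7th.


Minor 7th chord = root + minor 3rd + perfect 5th + minor 7th
Seventh chords stack in thirds, so the letter names are B-D-F-A
Root: Bb
Minor 3rd above Bb: Db
Perfect 5th above Bb: F
Minor 7th above Bb: Ab
The 7th = Ab


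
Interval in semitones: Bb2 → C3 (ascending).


Working:
Absolute semitone position = octave×12 + chromatic position
Bb2: 2×12 + 10 = 34
C3: 3×12 + 0 = 36
Difference = 36 - 34 = 2
= 2 semitones


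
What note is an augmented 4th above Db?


Solution.
A 4th spans 4 letter names, so from D we land on G
An augmented 4th = 6 semitones above Db
Spell G at that pitch: G
= G


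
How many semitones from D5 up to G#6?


Working:
Absolute semitone position = octave×12 + chromatic position
D5: 5×12 + 2 = 62
G#6: 6×12 + 8 = 80
Difference = 80 - 62 = 18
= 18 semitones


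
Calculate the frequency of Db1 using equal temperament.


f = 440 × 2^(n/12) where n = semitones from A4
Db1: -44 semitones from A4
f = 440 × 2^(-44/12)
f = 34.65 Hz


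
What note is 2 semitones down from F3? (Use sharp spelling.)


Step by step:
F3: chromatic position 5 in octave 3 → absolute = 3×12 + 5 = 41
Transpose down 2: 41 - 2 = 39
39 = 3×12 + 3 → D# in octave 3
Result = D#3


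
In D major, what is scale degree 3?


Working:
Major scale pattern: W-W-H-W-W-W-H (2-2-1-2-2-2-1 semitones)
Starting from D:
  D + 2 semitones → E
  E + 2 semitones → F#
  F# + 1 semitone → G
  G + 2 semitones → A
  A + 2 semitones → B
  B + 2 semitones → C#
  C# + 1 semitone → D
Scale: D E F# G A B C#
Degree 3 = F#


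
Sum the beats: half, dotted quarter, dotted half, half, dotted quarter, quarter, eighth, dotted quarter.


Solution.
Beat values:
  half = 2 beats
  dotted quarter = 1.5 beats
  dotted half = 3 beats
  half = 2 beats
  dotted quarter = 1.5 beats
  quarter = 1 beat
  eighth = 0.5 beats
  dotted quarter = 1.5 beats
Sum = 2 + 1.5 + 3 + 2 + 1.5 + 1 + 0.5 + 1.5
= 13 beats


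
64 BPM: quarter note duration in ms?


Reasoning:
One quarter-note beat = 60000 / BPM = 60000 / 64 ms
Duration = 60000 / 64
= 937.5 ms


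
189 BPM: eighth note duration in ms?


Step by step:
One quarter-note beat = 60000 / BPM = 60000 / 189 ms
Eighth note = 1/2 × quarter note
Duration = 1/2 × 60000 / 189 = 30000 / 189
= 158.7 ms


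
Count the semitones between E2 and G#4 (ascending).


Let's work it out.
Absolute semitone position = octave×12 + chromatic position
E2: 2×12 + 4 = 28
G#4: 4×12 + 8 = 56
Difference = 56 - 28 = 28
= 28 semitones


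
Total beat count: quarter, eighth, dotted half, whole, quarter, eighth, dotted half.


Step by step:
Beat values:
  quarter = 1 beat
  eighth = 0.5 beats
  dotted half = 3 beats
  whole = 4 beats
  quarter = 1 beat
  eighth = 0.5 beats
  dotted half = 3 beats
Sum = 1 + 0.5 + 3 + 4 + 1 + 0.5 + 3
= 13 beats


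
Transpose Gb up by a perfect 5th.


Step by step:
perfect 5th: 5 letter names, 7 semitones
Letter: G + 4 → D
Pitch: Gb + 7 semitones, spelled as a D → Db
= Db


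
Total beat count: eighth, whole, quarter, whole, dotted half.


Reasoning:
Beat values:
  eighth = 0.5 beats
  whole = 4 beats
  quarter = 1 beat
  whole = 4 beats
  dotted half = 3 beats
Sum = 0.5 + 4 + 1 + 4 + 3
= 12.5 beats


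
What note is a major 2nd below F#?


A 2nd spans 2 letter names, so from F we land on E
A major 2nd = 2 semitones below F#
Spell E at that pitch: E
= E


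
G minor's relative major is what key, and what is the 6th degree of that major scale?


Working:
The relative major shares the key signature and is a minor 3rd above the minor tonic
A minor 3rd above G is Bb
→ relative major of G minor is Bb major
Bb major scale: Bb C D Eb F G A
= Bb major; 6th degree = G


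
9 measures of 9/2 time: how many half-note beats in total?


Solution.
Time signature 9/2: the bottom number 2 means the half note gets one count
The top number 9 means 9 half-note beats per measure
Total = 9 × 9 measures
= 81 half-note beats


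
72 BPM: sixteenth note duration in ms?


One quarter-note beat = 60000 / BPM = 60000 / 72 ms
Sixteenth note = 1/4 × quarter note
Duration = 1/4 × 60000 / 72 = 15000 / 72
= 208.3 ms


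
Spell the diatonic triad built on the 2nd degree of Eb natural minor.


Eb natural minor scale: Eb F Gb Ab Bb Cb Db
Diatonic triad on degree 2 stacks scale notes 2, 4, 6: F Ab Cb
F→Ab = 3 semitones; F→Cb = 6 semitones → diminished triad
= F Ab Cb (diminished)


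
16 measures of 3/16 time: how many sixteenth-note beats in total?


Working:
Time signature 3/16: the bottom number 16 means the sixteenth note gets one count
The top number 3 means 3 sixteenth-note beats per measure
Total = 3 × 16 measures
= 48 sixteenth-note beats


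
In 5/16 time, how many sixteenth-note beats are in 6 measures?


Reasoning:
Time signature 5/16: the bottom number 16 means the sixteenth note gets one count
The top number 5 means 5 sixteenth-note beats per measure
Total = 5 × 6 measures
= 30 sixteenth-note beats


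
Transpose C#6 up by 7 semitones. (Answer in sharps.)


C#6: chromatic position 1 in octave 6 → absolute = 6×12 + 1 = 73
Transpose up 7: 73 + 7 = 80
80 = 6×12 + 8 → G# in octave 6
Result = G#6


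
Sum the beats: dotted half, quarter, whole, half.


Beat values:
  dotted half = 3 beats
  quarter = 1 beat
  whole = 4 beats
  half = 2 beats
Sum = 3 + 1 + 4 + 2
= 10 beats


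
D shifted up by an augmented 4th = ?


Solution.
augmented 4th: 4 letter names, 6 semitones
Letter: D + 3 → G
Pitch: D + 6 semitones, spelled as a G → G#
= G#


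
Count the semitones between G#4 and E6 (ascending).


Working:
Absolute semitone position = octave×12 + chromatic position
G#4: 4×12 + 8 = 56
E6: 6×12 + 4 = 76
Difference = 76 - 56 = 20
= 20 semitones


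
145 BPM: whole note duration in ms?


Let's work it out.
One quarter-note beat = 60000 / BPM = 60000 / 145 ms
Whole note = 4 × quarter note
Duration = 4 × 60000 / 145 = 240000 / 145
= 1655.2 ms


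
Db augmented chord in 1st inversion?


Reasoning:
Root position: Db F A
1st inversion: move root up an octave
Bass note: F
Notes (bottom to top) = F A Db


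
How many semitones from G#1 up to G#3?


Solution.
Absolute semitone position = octave×12 + chromatic position
G#1: 1×12 + 8 = 20
G#3: 3×12 + 8 = 44
Difference = 44 - 20 = 24
= 24 semitones


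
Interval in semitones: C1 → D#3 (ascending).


Absolute semitone position = octave×12 + chromatic position
C1: 1×12 + 0 = 12
D#3: 3×12 + 3 = 39
Difference = 39 - 12 = 27
= 27 semitones


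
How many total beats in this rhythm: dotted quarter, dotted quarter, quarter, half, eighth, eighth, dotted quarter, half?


Solution.
Beat values:
  dotted quarter = 1.5 beats
  dotted quarter = 1.5 beats
  quarter = 1 beat
  half = 2 beats
  eighth = 0.5 beats
  eighth = 0.5 beats
  dotted quarter = 1.5 beats
  half = 2 beats
Sum = 1.5 + 1.5 + 1 + 2 + 0.5 + 0.5 + 1.5 + 2
= 10.5 beats


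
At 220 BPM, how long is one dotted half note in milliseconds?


One quarter-note beat = 60000 / BPM = 60000 / 220 ms
Dotted half note = 3 × quarter note
Duration = 3 × 60000 / 220 = 180000 / 220
= 818.2 ms


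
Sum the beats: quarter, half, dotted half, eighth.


Step by step:
Beat values:
  quarter = 1 beat
  half = 2 beats
  dotted half = 3 beats
  eighth = 0.5 beats
Sum = 1 + 2 + 3 + 0.5
= 6.5 beats


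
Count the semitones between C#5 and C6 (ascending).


Working:
Absolute semitone position = octave×12 + chromatic position
C#5: 5×12 + 1 = 61
C6: 6×12 + 0 = 72
Difference = 72 - 61 = 11
= 11 semitones


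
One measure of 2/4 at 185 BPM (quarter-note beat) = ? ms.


Let's work it out.
Quarter-note beat duration = 60000 / 185 ms
Beats per measure (2/4) = 2
One measure = 2 × 60000 / 185 = 120000 / 185 ms
= 648.6 ms


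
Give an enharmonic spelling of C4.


Let's work it out.
Enharmonic notes sound the same pitch but are spelled with different letter names
C and Dbb name the same pitch class
= Dbb4


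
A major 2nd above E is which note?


Let's work it out.
A 2nd spans 2 letter names, so from E we land on F
A major 2nd = 2 semitones above E
Spell F at that pitch: F#
= F#


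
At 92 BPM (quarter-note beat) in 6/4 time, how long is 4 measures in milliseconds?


Reasoning:
Quarter-note beat duration = 60000 / 92 ms
Beats per measure (6/4) = 6
One measure = 6 × 60000 / 92 = 360000 / 92 ms
4 measures = 4 × 360000 / 92 = 1440000 / 92
= 15652.2 ms


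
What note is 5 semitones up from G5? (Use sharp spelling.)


G5: chromatic position 7 in octave 5 → absolute = 5×12 + 7 = 67
Transpose up 5: 67 + 5 = 72
72 = 6×12 + 0 → C in octave 6
Result = C6


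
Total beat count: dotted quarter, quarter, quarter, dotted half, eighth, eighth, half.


Let's work it out.
Beat values:
  dotted quarter = 1.5 beats
  quarter = 1 beat
  quarter = 1 beat
  dotted half = 3 beats
  eighth = 0.5 beats
  eighth = 0.5 beats
  half = 2 beats
Sum = 1.5 + 1 + 1 + 3 + 0.5 + 0.5 + 2
= 9.5 beats


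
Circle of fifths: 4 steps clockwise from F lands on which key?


Solution.
Each clockwise step on the circle of fifths moves up a perfect 5th
From F: F → C → G → D → A
= A


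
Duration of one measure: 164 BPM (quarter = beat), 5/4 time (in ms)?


Let's work it out.
Quarter-note beat duration = 60000 / 164 ms
Beats per measure (5/4) = 5
One measure = 5 × 60000 / 164 = 300000 / 164 ms
= 1829.3 ms


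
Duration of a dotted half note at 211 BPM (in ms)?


One quarter-note beat = 60000 / BPM = 60000 / 211 ms
Dotted half note = 3 × quarter note
Duration = 3 × 60000 / 211 = 180000 / 211
= 853.1 ms


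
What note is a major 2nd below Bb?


Working:
A 2nd spans 2 letter names, so from B we land on A
A major 2nd = 2 semitones below Bb
Spell A at that pitch: Ab
= Ab


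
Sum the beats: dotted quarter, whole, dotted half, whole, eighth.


Let's work it out.
Beat values:
  dotted quarter = 1.5 beats
  whole = 4 beats
  dotted half = 3 beats
  whole = 4 beats
  eighth = 0.5 beats
Sum = 1.5 + 4 + 3 + 4 + 0.5
= 13 beats


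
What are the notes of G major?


Solution.
Major scale pattern: W-W-H-W-W-W-H (2-2-1-2-2-2-1 semitones)
Starting from G:
  G + 2 semitones → A
  A + 2 semitones → B
  B + 1 semitone → C
  C + 2 semitones → D
  D + 2 semitones → E
  E + 2 semitones → F#
  F# + 1 semitone → G
Scale = G A B C D E F#


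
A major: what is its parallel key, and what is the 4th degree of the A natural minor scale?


Parallel keys share the same tonic but differ in mode
A major → parallel is A minor
A natural minor scale: A B C D E F G
= A minor; 4th degree = D


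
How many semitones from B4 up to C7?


Absolute semitone position = octave×12 + chromatic position
B4: 4×12 + 11 = 59
C7: 7×12 + 0 = 84
Difference = 84 - 59 = 25
= 25 semitones


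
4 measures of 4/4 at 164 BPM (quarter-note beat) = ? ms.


Let's work it out.
Quarter-note beat duration = 60000 / 164 ms
Beats per measure (4/4) = 4
One measure = 4 × 60000 / 164 = 240000 / 164 ms
4 measures = 4 × 240000 / 164 = 960000 / 164
= 5853.7 ms


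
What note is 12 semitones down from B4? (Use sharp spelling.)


Step by step:
B4: chromatic position 11 in octave 4 → absolute = 4×12 + 11 = 59
Transpose down 12: 59 - 12 = 47
47 = 3×12 + 11 → B in octave 3
Result = B3


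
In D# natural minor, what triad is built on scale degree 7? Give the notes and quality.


Step by step:
D# natural minor scale: D# E# F# G# A# B C#
Diatonic triad on degree 7 stacks scale notes 7, 2, 4: C# E# G#
C#→E# = 4 semitones; C#→G# = 7 semitones → major triad
= C# E# G# (major)


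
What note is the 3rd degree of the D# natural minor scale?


Step by step:
Natural minor scale pattern: W-H-W-W-H-W-W (2-1-2-2-1-2-2 semitones)
Starting from D#:
  D# + 2 semitones → E#
  E# + 1 semitone → F#
  F# + 2 semitones → G#
  G# + 2 semitones → A#
  A# + 1 semitone → B
  B + 2 semitones → C#
  C# + 2 semitones → D#
Scale: D# E# F# G# A# B C#
Degree 3 = F#


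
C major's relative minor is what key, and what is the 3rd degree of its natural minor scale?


Reasoning:
The relative minor shares the major's key signature and starts on its 6th degree
6th degree = a major 6th above the tonic; a major 6th above C is A
→ relative minor of C major is A minor
A natural minor scale: A B C D E F G
= A minor; 3rd degree = C


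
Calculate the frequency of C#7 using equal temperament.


f = 440 × 2^(n/12) where n = semitones from A4
C#7: 28 semitones from A4
f = 440 × 2^(28/12)
f = 2217.46 Hz


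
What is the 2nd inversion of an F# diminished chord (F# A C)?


Root position: F# A C
2nd inversion: move root and 3rd up an octave
Bass note: C
Notes (bottom to top) = C F# A


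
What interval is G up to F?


Working:
Letter names: G → F spans 7 letter names → a 7th
Semitones: G → F = 10 half-steps
A 7th of 10 semitones is a minor 7th
= minor 7th


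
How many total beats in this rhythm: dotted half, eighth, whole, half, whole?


Solution.
Beat values:
  dotted half = 3 beats
  eighth = 0.5 beats
  whole = 4 beats
  half = 2 beats
  whole = 4 beats
Sum = 3 + 0.5 + 4 + 2 + 4
= 13.5 beats


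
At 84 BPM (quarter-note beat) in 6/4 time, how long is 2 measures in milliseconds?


Let's work it out.
Quarter-note beat duration = 60000 / 84 ms
Beats per measure (6/4) = 6
One measure = 6 × 60000 / 84 = 360000 / 84 ms
2 measures = 2 × 360000 / 84 = 720000 / 84
= 8571.4 ms


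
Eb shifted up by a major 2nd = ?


Reasoning:
major 2nd: 2 letter names, 2 semitones
Letter: E + 1 → F
Pitch: Eb + 2 semitones, spelled as an F → F
= F


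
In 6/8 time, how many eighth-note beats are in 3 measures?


Reasoning:
Time signature 6/8: the bottom number 8 means the eighth note gets one count
The top number 6 means 6 eighth-note beats per measure
Total = 6 × 3 measures
= 18 eighth-note beats


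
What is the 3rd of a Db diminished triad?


Reasoning:
Diminished triad = root + minor 3rd (3 semitones) + diminished 5th (6 semitones)
A triad on Db stacks thirds, so the chord tones use letter names D-F-A
Root: Db
Minor 3rd above Db: Fb
Diminished 5th above Db: Abb
The 3rd = Fb


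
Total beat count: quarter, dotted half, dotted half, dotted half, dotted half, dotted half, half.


Beat values:
  quarter = 1 beat
  dotted half = 3 beats
  dotted half = 3 beats
  dotted half = 3 beats
  dotted half = 3 beats
  dotted half = 3 beats
  half = 2 beats
Sum = 1 + 3 + 3 + 3 + 3 + 3 + 2
= 18 beats


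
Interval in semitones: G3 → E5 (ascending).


Let's work it out.
Absolute semitone position = octave×12 + chromatic position
G3: 3×12 + 7 = 43
E5: 5×12 + 4 = 64
Difference = 64 - 43 = 21
= 21 semitones


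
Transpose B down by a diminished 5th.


Let's work it out.
diminished 5th: 5 letter names, 6 semitones
Letter: B - 4 → E
Pitch: B - 6 semitones, spelled as an E → E#
= E#


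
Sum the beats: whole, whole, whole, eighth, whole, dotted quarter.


Reasoning:
Beat values:
  whole = 4 beats
  whole = 4 beats
  whole = 4 beats
  eighth = 0.5 beats
  whole = 4 beats
  dotted quarter = 1.5 beats
Sum = 4 + 4 + 4 + 0.5 + 4 + 1.5
= 18 beats


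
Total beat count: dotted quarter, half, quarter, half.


Step by step:
Beat values:
  dotted quarter = 1.5 beats
  half = 2 beats
  quarter = 1 beat
  half = 2 beats
Sum = 1.5 + 2 + 1 + 2
= 6.5 beats


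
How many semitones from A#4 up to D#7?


Solution.
Absolute semitone position = octave×12 + chromatic position
A#4: 4×12 + 10 = 58
D#7: 7×12 + 3 = 87
Difference = 87 - 58 = 29
= 29 semitones


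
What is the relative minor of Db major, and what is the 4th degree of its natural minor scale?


The relative minor shares the major's key signature and starts on its 6th degree
6th degree = a major 6th above the tonic; a major 6th above Db is Bb
→ relative minor of Db major is Bb minor
Bb natural minor scale: Bb C Db Eb F Gb Ab
= Bb minor; 4th degree = Eb


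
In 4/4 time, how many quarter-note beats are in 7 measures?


Solution.
Time signature 4/4: the bottom number 4 means the quarter note gets one count
The top number 4 means 4 quarter-note beats per measure
Total = 4 × 7 measures
= 28 quarter-note beats


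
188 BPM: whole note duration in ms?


One quarter-note beat = 60000 / BPM = 60000 / 188 ms
Whole note = 4 × quarter note
Duration = 4 × 60000 / 188 = 240000 / 188
= 1276.6 ms


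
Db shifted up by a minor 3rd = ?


Solution.
minor 3rd: 3 letter names, 3 semitones
Letter: D + 2 → F
Pitch: Db + 3 semitones, spelled as an F → Fb
= Fb


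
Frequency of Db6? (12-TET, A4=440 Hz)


Working:
f = 440 × 2^(n/12) where n = semitones from A4
Db6: 16 semitones from A4
f = 440 × 2^(16/12)
f = 1108.73 Hz


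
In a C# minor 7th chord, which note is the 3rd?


Working:
Minor 7th chord = root + minor 3rd + perfect 5th + minor 7th
Seventh chords stack in thirds, so the letter names are C-E-G-B
Root: C#
Minor 3rd above C#: E
Perfect 5th above C#: G#
Minor 7th above C#: B
The 3rd = E


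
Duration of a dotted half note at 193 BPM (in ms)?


Let's work it out.
One quarter-note beat = 60000 / BPM = 60000 / 193 ms
Dotted half note = 3 × quarter note
Duration = 3 × 60000 / 193 = 180000 / 193
= 932.6 ms


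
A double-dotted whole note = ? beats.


Step by step:
Base whole note = 4 beats
Dot 1 adds half the previous value: +2
Dot 2 adds half the previous value: +1
One double-dotted whole = 4 + 2 + 1 = 7
= 7 beats


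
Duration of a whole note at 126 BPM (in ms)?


Step by step:
One quarter-note beat = 60000 / BPM = 60000 / 126 ms
Whole note = 4 × quarter note
Duration = 4 × 60000 / 126 = 240000 / 126
= 1904.8 ms


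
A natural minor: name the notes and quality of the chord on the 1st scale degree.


Reasoning:
A natural minor scale: A B C D E F G
Diatonic triad on degree 1 stacks scale notes 1, 3, 5: A C E
A→C = 3 semitones; A→E = 7 semitones → minor triad
= A C E (minor)


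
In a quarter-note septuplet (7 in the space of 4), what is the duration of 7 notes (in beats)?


Working:
Septuplet: 7 notes occupy the space of 4 quarter notes
Space = 4 × 1 = 4 beats
Each septuplet note = 4 / 7 = 4/7 beats
7 notes = 7 × 4/7 = 4
= 4 beats


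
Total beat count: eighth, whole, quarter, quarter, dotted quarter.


Beat values:
  eighth = 0.5 beats
  whole = 4 beats
  quarter = 1 beat
  quarter = 1 beat
  dotted quarter = 1.5 beats
Sum = 0.5 + 4 + 1 + 1 + 1.5
= 8 beats


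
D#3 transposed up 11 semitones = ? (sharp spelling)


Reasoning:
D#3: chromatic position 3 in octave 3 → absolute = 3×12 + 3 = 39
Transpose up 11: 39 + 11 = 50
50 = 4×12 + 2 → D in octave 4
Result = D4


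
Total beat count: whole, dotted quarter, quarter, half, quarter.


Beat values:
  whole = 4 beats
  dotted quarter = 1.5 beats
  quarter = 1 beat
  half = 2 beats
  quarter = 1 beat
Sum = 4 + 1.5 + 1 + 2 + 1
= 9.5 beats


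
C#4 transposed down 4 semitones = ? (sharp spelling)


Let's work it out.
C#4: chromatic position 1 in octave 4 → absolute = 4×12 + 1 = 49
Transpose down 4: 49 - 4 = 45
45 = 3×12 + 9 → A in octave 3
Result = A3


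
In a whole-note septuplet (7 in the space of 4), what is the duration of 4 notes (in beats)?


Septuplet: 7 notes occupy the space of 4 whole notes
Space = 4 × 4 = 16 beats
Each septuplet note = 16 / 7 = 16/7 beats
4 notes = 4 × 16/7 = 64/7
= 64/7 beats


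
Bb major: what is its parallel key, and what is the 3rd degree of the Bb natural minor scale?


Let's work it out.
Parallel keys share the same tonic but differ in mode
Bb major → parallel is Bb minor
Bb natural minor scale: Bb C Db Eb F Gb Ab
= Bb minor; 3rd degree = Db


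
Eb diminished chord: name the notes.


Diminished triad = root + minor 3rd (3 semitones) + diminished 5th (6 semitones)
A triad on Eb stacks thirds, so the chord tones use letter names E-G-B
Root: Eb
Minor 3rd above Eb: Gb
Diminished 5th above Eb: Bbb
Chord = Eb Gb Bbb


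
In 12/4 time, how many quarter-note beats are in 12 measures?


Let's work it out.
Time signature 12/4: the bottom number 4 means the quarter note gets one count
The top number 12 means 12 quarter-note beats per measure
Total = 12 × 12 measures
= 144 quarter-note beats


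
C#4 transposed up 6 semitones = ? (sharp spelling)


Let's work it out.
C#4: chromatic position 1 in octave 4 → absolute = 4×12 + 1 = 49
Transpose up 6: 49 + 6 = 55
55 = 4×12 + 7 → G in octave 4
Result = G4


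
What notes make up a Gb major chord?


Step by step:
Major triad = root + major 3rd (4 semitones) + perfect 5th (7 semitones)
A triad on Gb stacks thirds, so the chord tones use letter names G-B-D
Root: Gb
Major 3rd above Gb: Bb
Perfect 5th above Gb: Db
Chord = Gb Bb Db


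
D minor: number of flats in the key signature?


Working:
Flat minor keys: A(0), D(1), G(2), C(3), F(4), Bb(5), Eb(6), Ab(7)
D minor has 1 flat
Order of flats: Bb Eb Ab Db Gb Cb Fb → first 1: Bb
= 1 flat


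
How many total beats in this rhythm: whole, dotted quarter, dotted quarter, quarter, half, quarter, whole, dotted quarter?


Step by step:
Beat values:
  whole = 4 beats
  dotted quarter = 1.5 beats
  dotted quarter = 1.5 beats
  quarter = 1 beat
  half = 2 beats
  quarter = 1 beat
  whole = 4 beats
  dotted quarter = 1.5 beats
Sum = 4 + 1.5 + 1.5 + 1 + 2 + 1 + 4 + 1.5
= 16.5 beats


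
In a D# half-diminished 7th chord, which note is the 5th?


Step by step:
Half-diminished 7th chord = root + minor 3rd + diminished 5th + minor 7th
Seventh chords stack in thirds, so the letter names are D-F-A-C
Root: D#
Minor 3rd above D#: F#
Diminished 5th above D#: A
Minor 7th above D#: C#
The 5th = A


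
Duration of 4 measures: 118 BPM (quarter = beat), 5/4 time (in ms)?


Let's work it out.
Quarter-note beat duration = 60000 / 118 ms
Beats per measure (5/4) = 5
One measure = 5 × 60000 / 118 = 300000 / 118 ms
4 measures = 4 × 300000 / 118 = 1200000 / 118
= 10169.5 ms


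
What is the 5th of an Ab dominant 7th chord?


Dominant 7th chord = root + major 3rd + perfect 5th + minor 7th
Seventh chords stack in thirds, so the letter names are A-C-E-G
Root: Ab
Major 3rd above Ab: C
Perfect 5th above Ab: Eb
Minor 7th above Ab: Gb
The 5th = Eb


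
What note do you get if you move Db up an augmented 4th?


augmented 4th: 4 letter names, 6 semitones
Letter: D + 3 → G
Pitch: Db + 6 semitones, spelled as a G → G
= G


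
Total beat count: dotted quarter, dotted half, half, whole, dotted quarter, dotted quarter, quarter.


Beat values:
  dotted quarter = 1.5 beats
  dotted half = 3 beats
  half = 2 beats
  whole = 4 beats
  dotted quarter = 1.5 beats
  dotted quarter = 1.5 beats
  quarter = 1 beat
Sum = 1.5 + 3 + 2 + 4 + 1.5 + 1.5 + 1
= 14.5 beats


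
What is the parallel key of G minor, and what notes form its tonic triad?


Step by step:
Parallel keys share the same tonic but differ in mode
G minor → parallel is G major
Tonic triad of G major = G B D
= G major; triad = G B D


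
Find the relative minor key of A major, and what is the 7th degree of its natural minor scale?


Working:
The relative minor shares the major's key signature and starts on its 6th degree
6th degree = a major 6th above the tonic; a major 6th above A is F#
→ relative minor of A major is F# minor
F# natural minor scale: F# G# A B C# D E
= F# minor; 7th degree = E


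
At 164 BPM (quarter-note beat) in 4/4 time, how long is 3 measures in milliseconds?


Quarter-note beat duration = 60000 / 164 ms
Beats per measure (4/4) = 4
One measure = 4 × 60000 / 164 = 240000 / 164 ms
3 measures = 3 × 240000 / 164 = 720000 / 164
= 4390.2 ms


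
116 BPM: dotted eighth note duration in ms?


One quarter-note beat = 60000 / BPM = 60000 / 116 ms
Dotted eighth note = 3/4 × quarter note
Duration = 3/4 × 60000 / 116 = 45000 / 116
= 387.9 ms


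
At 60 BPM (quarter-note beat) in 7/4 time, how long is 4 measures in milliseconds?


Solution.
Quarter-note beat duration = 60000 / 60 ms
Beats per measure (7/4) = 7
One measure = 7 × 60000 / 60 = 420000 / 60 ms
4 measures = 4 × 420000 / 60 = 1680000 / 60
= 28000.0 ms


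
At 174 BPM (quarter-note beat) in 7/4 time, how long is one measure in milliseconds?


Working:
Quarter-note beat duration = 60000 / 174 ms
Beats per measure (7/4) = 7
One measure = 7 × 60000 / 174 = 420000 / 174 ms
= 2413.8 ms


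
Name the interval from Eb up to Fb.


Step by step:
Letter names: E → F spans 2 letter names → a 2nd
Semitones: Eb → Fb = 1 half-step
A 2nd of 1 semitone is a minor 2nd
= minor 2nd


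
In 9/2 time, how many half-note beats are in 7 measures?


Time signature 9/2: the bottom number 2 means the half note gets one count
The top number 9 means 9 half-note beats per measure
Total = 9 × 7 measures
= 63 half-note beats


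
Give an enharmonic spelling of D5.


Solution.
Enharmonic notes sound the same pitch but are spelled with different letter names
D and Ebb name the same pitch class
= Ebb5


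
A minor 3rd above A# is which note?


A 3rd spans 3 letter names, so from A we land on C
A minor 3rd = 3 semitones above A#
Spell C at that pitch: C#
= C#


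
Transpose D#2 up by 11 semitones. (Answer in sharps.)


D#2: chromatic position 3 in octave 2 → absolute = 2×12 + 3 = 27
Transpose up 11: 27 + 11 = 38
38 = 3×12 + 2 → D in octave 3
Result = D3


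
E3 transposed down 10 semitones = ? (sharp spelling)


Reasoning:
E3: chromatic position 4 in octave 3 → absolute = 3×12 + 4 = 40
Transpose down 10: 40 - 10 = 30
30 = 2×12 + 6 → F# in octave 2
Result = F#2


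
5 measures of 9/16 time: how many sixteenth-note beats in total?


Step by step:
Time signature 9/16: the bottom number 16 means the sixteenth note gets one count
The top number 9 means 9 sixteenth-note beats per measure
Total = 9 × 5 measures
= 45 sixteenth-note beats


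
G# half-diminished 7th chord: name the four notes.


Step by step:
Half-diminished 7th chord = root + minor 3rd + diminished 5th + minor 7th
Seventh chords stack in thirds, so the letter names are G-B-D-F
Root: G#
Minor 3rd above G#: B
Diminished 5th above G#: D
Minor 7th above G#: F#
Chord = G# B D F#


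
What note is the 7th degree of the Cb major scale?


Solution.
Major scale pattern: W-W-H-W-W-W-H (2-2-1-2-2-2-1 semitones)
Starting from Cb:
  Cb + 2 semitones → Db
  Db + 2 semitones → Eb
  Eb + 1 semitone → Fb
  Fb + 2 semitones → Gb
  Gb + 2 semitones → Ab
  Ab + 2 semitones → Bb
  Bb + 1 semitone → Cb
Scale: Cb Db Eb Fb Gb Ab Bb
Degree 7 = Bb


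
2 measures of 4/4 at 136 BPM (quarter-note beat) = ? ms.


Quarter-note beat duration = 60000 / 136 ms
Beats per measure (4/4) = 4
One measure = 4 × 60000 / 136 = 240000 / 136 ms
2 measures = 2 × 240000 / 136 = 480000 / 136
= 3529.4 ms


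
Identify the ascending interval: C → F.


Let's work it out.
Letter names: C → F spans 4 letter names → a 4th
Semitones: C → F = 5 half-steps
A 4th of 5 semitones is a perfect 4th
= perfect 4th


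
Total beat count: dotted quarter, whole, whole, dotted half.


Solution.
Beat values:
  dotted quarter = 1.5 beats
  whole = 4 beats
  whole = 4 beats
  dotted half = 3 beats
Sum = 1.5 + 4 + 4 + 3
= 12.5 beats
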